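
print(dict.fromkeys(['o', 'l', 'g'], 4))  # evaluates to {'o': 4, 'l': 4, 'g': 4}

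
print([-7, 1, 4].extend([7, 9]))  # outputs None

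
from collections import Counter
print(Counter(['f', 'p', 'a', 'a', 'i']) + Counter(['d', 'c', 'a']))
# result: Counter({'a': 3, 'f': 1, 'p': 1, 'i': 1, 'd': 1, 'c': 1})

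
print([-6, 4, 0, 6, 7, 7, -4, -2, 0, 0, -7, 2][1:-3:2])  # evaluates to [4, 6, 7, -2]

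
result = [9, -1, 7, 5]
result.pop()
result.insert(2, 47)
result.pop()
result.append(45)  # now [9, -1, 47, 45]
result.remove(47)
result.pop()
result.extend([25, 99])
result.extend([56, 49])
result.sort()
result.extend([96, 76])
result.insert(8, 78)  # [-1, 9, 25, 49, 56, 99, 96, 76, 78]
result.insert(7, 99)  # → [-1, 9, 25, 49, 56, 99, 96, 99, 76, 78]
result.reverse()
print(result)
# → [78, 76, 99, 96, 99, 56, 49, 25, 9, -1]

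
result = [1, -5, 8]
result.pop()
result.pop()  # -5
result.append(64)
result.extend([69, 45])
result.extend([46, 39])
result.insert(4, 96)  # [1, 64, 69, 45, 96, 46, 39]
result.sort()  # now [1, 39, 45, 46, 64, 69, 96]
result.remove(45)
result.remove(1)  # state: [39, 46, 64, 69, 96]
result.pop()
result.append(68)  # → [39, 46, 64, 69, 68]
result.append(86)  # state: [39, 46, 64, 69, 68, 86]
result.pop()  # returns 86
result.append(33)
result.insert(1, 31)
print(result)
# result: [39, 31, 46, 64, 69, 68, 33]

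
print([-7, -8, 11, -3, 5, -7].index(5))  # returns 4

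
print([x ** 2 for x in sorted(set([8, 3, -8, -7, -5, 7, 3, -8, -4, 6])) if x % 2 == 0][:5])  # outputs [64, 16, 36, 64]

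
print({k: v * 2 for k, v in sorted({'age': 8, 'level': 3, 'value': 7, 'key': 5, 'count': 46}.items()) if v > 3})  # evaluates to {'age': 16, 'count': 92, 'key': 10, 'value': 14}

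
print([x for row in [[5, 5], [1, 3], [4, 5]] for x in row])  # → [5, 5, 1, 3, 4, 5]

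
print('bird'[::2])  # br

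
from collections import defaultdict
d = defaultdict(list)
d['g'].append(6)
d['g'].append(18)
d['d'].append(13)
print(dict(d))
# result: {'g': [6, 18], 'd': [13]}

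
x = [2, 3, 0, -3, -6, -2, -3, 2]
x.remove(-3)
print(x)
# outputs [2, 3, 0, -6, -2, -3, 2]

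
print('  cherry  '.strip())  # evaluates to cherry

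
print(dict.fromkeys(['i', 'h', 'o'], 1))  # {'i': 1, 'h': 1, 'o': 1}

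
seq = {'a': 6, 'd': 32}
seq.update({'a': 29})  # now {'a': 29, 'd': 32}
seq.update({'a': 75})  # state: {'a': 75, 'd': 32}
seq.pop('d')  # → 32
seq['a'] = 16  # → {'a': 16}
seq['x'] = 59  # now {'a': 16, 'x': 59}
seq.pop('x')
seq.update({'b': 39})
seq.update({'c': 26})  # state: {'a': 16, 'b': 39, 'c': 26}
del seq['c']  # {'a': 16, 'b': 39}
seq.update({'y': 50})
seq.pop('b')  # 39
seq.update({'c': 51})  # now {'a': 16, 'y': 50, 'c': 51}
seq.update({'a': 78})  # {'a': 78, 'y': 50, 'c': 51}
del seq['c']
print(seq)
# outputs {'a': 78, 'y': 50}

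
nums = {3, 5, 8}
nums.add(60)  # {3, 5, 8, 60}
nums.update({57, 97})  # {3, 5, 8, 57, 60, 97}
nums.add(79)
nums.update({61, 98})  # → {3, 5, 8, 57, 60, 61, 79, 97, 98}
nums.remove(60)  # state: {3, 5, 8, 57, 61, 79, 97, 98}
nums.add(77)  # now {3, 5, 8, 57, 61, 77, 79, 97, 98}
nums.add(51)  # {3, 5, 8, 51, 57, 61, 77, 79, 97, 98}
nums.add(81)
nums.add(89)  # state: {3, 5, 8, 51, 57, 61, 77, 79, 81, 89, 97, 98}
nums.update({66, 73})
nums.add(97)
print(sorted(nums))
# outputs [3, 5, 8, 51, 57, 61, 66, 73, 77, 79, 81, 89, 97, 98]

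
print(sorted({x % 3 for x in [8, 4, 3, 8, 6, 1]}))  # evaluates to [0, 1, 2]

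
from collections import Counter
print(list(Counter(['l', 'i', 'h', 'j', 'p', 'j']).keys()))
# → ['l', 'i', 'h', 'j', 'p']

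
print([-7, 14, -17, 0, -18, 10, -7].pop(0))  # -7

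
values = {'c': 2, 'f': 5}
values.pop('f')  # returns 5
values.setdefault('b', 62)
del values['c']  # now {'b': 62}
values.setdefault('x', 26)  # 26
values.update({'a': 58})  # {'b': 62, 'x': 26, 'a': 58}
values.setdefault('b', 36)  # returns 62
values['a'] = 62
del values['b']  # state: {'x': 26, 'a': 62}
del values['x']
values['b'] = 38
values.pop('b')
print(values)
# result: {'a': 62}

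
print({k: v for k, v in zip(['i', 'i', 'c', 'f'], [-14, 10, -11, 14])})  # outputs {'i': 10, 'c': -11, 'f': 14}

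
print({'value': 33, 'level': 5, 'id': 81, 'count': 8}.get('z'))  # None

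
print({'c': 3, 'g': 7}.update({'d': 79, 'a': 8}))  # None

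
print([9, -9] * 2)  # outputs [9, -9, 9, -9]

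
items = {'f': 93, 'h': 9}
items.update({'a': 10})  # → {'f': 93, 'h': 9, 'a': 10}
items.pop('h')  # 9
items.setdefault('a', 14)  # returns 10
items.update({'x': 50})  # {'f': 93, 'a': 10, 'x': 50}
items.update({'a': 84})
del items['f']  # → {'a': 84, 'x': 50}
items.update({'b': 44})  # {'a': 84, 'x': 50, 'b': 44}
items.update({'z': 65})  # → {'a': 84, 'x': 50, 'b': 44, 'z': 65}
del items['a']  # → {'x': 50, 'b': 44, 'z': 65}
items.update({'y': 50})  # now {'x': 50, 'b': 44, 'z': 65, 'y': 50}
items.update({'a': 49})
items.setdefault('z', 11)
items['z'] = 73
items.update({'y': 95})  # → {'x': 50, 'b': 44, 'z': 73, 'y': 95, 'a': 49}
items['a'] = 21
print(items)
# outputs {'x': 50, 'b': 44, 'z': 73, 'y': 95, 'a': 21}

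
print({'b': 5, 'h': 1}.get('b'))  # 5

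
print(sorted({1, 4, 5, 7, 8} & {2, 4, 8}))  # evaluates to [4, 8]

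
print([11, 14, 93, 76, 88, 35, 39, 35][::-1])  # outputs [35, 39, 35, 88, 76, 93, 14, 11]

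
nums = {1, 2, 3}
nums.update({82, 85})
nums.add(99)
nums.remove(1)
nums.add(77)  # {2, 3, 77, 82, 85, 99}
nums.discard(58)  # {2, 3, 77, 82, 85, 99}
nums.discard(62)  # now {2, 3, 77, 82, 85, 99}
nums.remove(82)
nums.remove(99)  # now {2, 3, 77, 85}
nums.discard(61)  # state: {2, 3, 77, 85}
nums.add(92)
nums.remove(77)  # {2, 3, 85, 92}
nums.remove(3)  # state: {2, 85, 92}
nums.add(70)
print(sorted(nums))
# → [2, 70, 85, 92]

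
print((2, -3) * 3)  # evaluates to (2, -3, 2, -3, 2, -3)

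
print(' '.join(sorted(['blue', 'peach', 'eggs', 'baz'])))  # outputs baz blue eggs peach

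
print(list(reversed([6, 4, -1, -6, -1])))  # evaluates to [-1, -6, -1, 4, 6]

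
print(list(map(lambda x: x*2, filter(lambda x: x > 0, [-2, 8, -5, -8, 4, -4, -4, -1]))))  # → [16, 8]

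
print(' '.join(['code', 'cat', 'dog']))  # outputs code cat dog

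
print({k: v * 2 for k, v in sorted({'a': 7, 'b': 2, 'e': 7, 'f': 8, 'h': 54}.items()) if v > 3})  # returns {'a': 14, 'e': 14, 'f': 16, 'h': 108}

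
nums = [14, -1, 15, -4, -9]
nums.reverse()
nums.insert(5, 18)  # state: [-9, -4, 15, -1, 14, 18]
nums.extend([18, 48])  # [-9, -4, 15, -1, 14, 18, 18, 48]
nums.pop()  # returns 48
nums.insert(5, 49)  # [-9, -4, 15, -1, 14, 49, 18, 18]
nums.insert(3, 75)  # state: [-9, -4, 15, 75, -1, 14, 49, 18, 18]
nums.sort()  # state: [-9, -4, -1, 14, 15, 18, 18, 49, 75]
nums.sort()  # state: [-9, -4, -1, 14, 15, 18, 18, 49, 75]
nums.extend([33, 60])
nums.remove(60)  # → [-9, -4, -1, 14, 15, 18, 18, 49, 75, 33]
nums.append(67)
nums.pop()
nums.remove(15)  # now [-9, -4, -1, 14, 18, 18, 49, 75, 33]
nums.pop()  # 33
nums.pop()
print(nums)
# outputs [-9, -4, -1, 14, 18, 18, 49]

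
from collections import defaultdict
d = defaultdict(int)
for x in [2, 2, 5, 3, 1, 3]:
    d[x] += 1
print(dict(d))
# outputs {2: 2, 5: 1, 3: 2, 1: 1}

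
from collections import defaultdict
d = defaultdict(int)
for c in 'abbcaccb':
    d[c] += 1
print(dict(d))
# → {'a': 2, 'b': 3, 'c': 3}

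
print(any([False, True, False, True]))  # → True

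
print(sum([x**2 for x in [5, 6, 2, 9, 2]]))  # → 150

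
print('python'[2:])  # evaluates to thon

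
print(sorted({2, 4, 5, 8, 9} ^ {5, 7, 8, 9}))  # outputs [2, 4, 7]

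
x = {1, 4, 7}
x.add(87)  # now {1, 4, 7, 87}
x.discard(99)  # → {1, 4, 7, 87}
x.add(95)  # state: {1, 4, 7, 87, 95}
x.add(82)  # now {1, 4, 7, 82, 87, 95}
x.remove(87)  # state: {1, 4, 7, 82, 95}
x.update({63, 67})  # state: {1, 4, 7, 63, 67, 82, 95}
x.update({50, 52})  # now {1, 4, 7, 50, 52, 63, 67, 82, 95}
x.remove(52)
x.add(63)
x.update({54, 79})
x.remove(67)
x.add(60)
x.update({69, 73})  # {1, 4, 7, 50, 54, 60, 63, 69, 73, 79, 82, 95}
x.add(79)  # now {1, 4, 7, 50, 54, 60, 63, 69, 73, 79, 82, 95}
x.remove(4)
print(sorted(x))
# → [1, 7, 50, 54, 60, 63, 69, 73, 79, 82, 95]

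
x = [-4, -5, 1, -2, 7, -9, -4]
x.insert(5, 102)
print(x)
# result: [-4, -5, 1, -2, 7, 102, -9, -4]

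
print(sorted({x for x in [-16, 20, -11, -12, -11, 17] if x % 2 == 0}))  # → [-16, -12, 20]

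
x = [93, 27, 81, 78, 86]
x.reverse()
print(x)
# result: [86, 78, 81, 27, 93]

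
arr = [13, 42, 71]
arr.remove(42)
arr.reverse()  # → [71, 13]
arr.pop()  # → 13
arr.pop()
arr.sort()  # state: []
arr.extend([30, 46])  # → [30, 46]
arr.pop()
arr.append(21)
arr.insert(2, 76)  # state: [30, 21, 76]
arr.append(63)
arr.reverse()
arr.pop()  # 30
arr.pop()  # 21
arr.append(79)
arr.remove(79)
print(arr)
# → [63, 76]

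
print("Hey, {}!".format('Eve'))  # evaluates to Hey, Eve!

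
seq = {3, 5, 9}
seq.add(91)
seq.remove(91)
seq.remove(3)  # {5, 9}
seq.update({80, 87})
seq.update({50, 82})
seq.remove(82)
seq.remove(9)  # {5, 50, 80, 87}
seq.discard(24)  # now {5, 50, 80, 87}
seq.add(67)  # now {5, 50, 67, 80, 87}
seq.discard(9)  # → {5, 50, 67, 80, 87}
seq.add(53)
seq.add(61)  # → {5, 50, 53, 61, 67, 80, 87}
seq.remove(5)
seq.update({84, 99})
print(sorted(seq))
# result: [50, 53, 61, 67, 80, 84, 87, 99]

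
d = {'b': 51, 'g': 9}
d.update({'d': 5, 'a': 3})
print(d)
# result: {'b': 51, 'g': 9, 'd': 5, 'a': 3}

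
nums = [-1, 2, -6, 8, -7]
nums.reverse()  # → [-7, 8, -6, 2, -1]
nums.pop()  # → -1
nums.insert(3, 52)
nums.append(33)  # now [-7, 8, -6, 52, 2, 33]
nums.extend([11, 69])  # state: [-7, 8, -6, 52, 2, 33, 11, 69]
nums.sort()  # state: [-7, -6, 2, 8, 11, 33, 52, 69]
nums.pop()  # 69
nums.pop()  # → 52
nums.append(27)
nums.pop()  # 27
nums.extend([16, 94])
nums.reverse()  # [94, 16, 33, 11, 8, 2, -6, -7]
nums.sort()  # [-7, -6, 2, 8, 11, 16, 33, 94]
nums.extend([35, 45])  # [-7, -6, 2, 8, 11, 16, 33, 94, 35, 45]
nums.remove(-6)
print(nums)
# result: [-7, 2, 8, 11, 16, 33, 94, 35, 45]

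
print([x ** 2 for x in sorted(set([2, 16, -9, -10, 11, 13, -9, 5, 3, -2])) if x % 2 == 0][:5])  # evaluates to [100, 4, 4, 256]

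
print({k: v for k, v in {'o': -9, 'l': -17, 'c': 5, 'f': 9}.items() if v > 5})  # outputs {'f': 9}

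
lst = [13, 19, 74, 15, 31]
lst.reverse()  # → [31, 15, 74, 19, 13]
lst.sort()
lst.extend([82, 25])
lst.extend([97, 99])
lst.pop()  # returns 99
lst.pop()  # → 97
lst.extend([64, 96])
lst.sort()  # [13, 15, 19, 25, 31, 64, 74, 82, 96]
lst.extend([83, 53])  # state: [13, 15, 19, 25, 31, 64, 74, 82, 96, 83, 53]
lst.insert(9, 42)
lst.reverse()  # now [53, 83, 42, 96, 82, 74, 64, 31, 25, 19, 15, 13]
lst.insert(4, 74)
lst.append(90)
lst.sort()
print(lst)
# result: [13, 15, 19, 25, 31, 42, 53, 64, 74, 74, 82, 83, 90, 96]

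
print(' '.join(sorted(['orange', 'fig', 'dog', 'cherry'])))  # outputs cherry dog fig orange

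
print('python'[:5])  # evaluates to pytho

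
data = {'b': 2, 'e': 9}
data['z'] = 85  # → {'b': 2, 'e': 9, 'z': 85}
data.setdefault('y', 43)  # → 43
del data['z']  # {'b': 2, 'e': 9, 'y': 43}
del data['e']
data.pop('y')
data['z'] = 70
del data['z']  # {'b': 2}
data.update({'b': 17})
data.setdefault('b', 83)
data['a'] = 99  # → {'b': 17, 'a': 99}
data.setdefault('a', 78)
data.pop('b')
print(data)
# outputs {'a': 99}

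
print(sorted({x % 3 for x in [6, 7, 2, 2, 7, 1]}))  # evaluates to [0, 1, 2]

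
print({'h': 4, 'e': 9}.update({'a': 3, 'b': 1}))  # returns None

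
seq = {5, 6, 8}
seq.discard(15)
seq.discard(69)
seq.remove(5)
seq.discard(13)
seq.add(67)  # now {6, 8, 67}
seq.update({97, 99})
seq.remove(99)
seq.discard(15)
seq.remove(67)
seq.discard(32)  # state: {6, 8, 97}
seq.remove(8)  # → {6, 97}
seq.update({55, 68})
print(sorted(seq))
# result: [6, 55, 68, 97]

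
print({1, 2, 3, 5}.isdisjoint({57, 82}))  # True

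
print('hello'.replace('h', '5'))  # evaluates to 5ello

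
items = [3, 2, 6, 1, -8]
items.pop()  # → -8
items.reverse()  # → [1, 6, 2, 3]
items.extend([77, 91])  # [1, 6, 2, 3, 77, 91]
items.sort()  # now [1, 2, 3, 6, 77, 91]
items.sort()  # [1, 2, 3, 6, 77, 91]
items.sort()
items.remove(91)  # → [1, 2, 3, 6, 77]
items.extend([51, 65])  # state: [1, 2, 3, 6, 77, 51, 65]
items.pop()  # 65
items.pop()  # 51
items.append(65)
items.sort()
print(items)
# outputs [1, 2, 3, 6, 65, 77]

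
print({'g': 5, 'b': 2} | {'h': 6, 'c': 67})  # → {'g': 5, 'b': 2, 'h': 6, 'c': 67}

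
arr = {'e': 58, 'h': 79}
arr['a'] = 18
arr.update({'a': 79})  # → {'e': 58, 'h': 79, 'a': 79}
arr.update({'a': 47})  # {'e': 58, 'h': 79, 'a': 47}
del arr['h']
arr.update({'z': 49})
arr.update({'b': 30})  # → {'e': 58, 'a': 47, 'z': 49, 'b': 30}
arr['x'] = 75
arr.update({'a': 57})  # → {'e': 58, 'a': 57, 'z': 49, 'b': 30, 'x': 75}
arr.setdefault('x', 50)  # 75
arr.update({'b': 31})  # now {'e': 58, 'a': 57, 'z': 49, 'b': 31, 'x': 75}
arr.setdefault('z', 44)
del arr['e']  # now {'a': 57, 'z': 49, 'b': 31, 'x': 75}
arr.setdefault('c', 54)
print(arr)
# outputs {'a': 57, 'z': 49, 'b': 31, 'x': 75, 'c': 54}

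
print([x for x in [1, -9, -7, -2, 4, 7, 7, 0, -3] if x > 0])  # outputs [1, 4, 7, 7]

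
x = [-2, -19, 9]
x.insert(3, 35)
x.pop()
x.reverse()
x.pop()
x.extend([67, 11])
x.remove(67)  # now [9, -19, 11]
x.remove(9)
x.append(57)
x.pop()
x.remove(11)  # [-19]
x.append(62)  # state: [-19, 62]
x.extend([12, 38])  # [-19, 62, 12, 38]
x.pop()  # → 38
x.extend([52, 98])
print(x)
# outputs [-19, 62, 12, 52, 98]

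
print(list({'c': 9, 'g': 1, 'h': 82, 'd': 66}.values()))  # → [9, 1, 82, 66]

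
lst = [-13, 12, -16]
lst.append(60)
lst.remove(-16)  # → [-13, 12, 60]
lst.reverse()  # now [60, 12, -13]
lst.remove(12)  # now [60, -13]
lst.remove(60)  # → [-13]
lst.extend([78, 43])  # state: [-13, 78, 43]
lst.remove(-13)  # [78, 43]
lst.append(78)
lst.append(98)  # [78, 43, 78, 98]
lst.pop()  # 98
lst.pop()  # 78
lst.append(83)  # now [78, 43, 83]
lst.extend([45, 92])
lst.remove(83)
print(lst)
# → [78, 43, 45, 92]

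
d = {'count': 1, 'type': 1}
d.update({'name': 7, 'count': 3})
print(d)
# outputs {'count': 3, 'type': 1, 'name': 7}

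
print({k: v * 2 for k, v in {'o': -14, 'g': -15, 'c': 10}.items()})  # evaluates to {'o': -28, 'g': -30, 'c': 20}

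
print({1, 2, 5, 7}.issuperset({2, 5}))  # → True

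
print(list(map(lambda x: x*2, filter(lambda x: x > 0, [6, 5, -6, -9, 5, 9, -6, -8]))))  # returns [12, 10, 10, 18]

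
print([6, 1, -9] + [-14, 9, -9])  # [6, 1, -9, -14, 9, -9]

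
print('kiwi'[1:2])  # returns i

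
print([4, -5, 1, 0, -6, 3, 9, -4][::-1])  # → [-4, 9, 3, -6, 0, 1, -5, 4]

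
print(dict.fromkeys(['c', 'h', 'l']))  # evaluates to {'c': None, 'h': None, 'l': None}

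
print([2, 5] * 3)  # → [2, 5, 2, 5, 2, 5]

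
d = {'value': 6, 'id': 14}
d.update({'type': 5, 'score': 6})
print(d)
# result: {'value': 6, 'id': 14, 'type': 5, 'score': 6}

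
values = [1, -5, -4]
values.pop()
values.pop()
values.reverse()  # [1]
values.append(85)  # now [1, 85]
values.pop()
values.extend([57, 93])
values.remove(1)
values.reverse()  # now [93, 57]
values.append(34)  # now [93, 57, 34]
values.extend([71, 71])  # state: [93, 57, 34, 71, 71]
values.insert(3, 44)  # [93, 57, 34, 44, 71, 71]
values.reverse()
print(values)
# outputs [71, 71, 44, 34, 57, 93]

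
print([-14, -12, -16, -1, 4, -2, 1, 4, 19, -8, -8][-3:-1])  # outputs [19, -8]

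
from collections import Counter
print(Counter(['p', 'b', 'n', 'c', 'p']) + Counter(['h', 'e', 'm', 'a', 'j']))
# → Counter({'p': 2, 'b': 1, 'n': 1, 'c': 1, 'h': 1, 'e': 1, 'm': 1, 'a': 1, 'j': 1})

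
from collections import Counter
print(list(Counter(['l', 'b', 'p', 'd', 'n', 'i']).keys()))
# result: ['l', 'b', 'p', 'd', 'n', 'i']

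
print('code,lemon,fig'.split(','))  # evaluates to ['code', 'lemon', 'fig']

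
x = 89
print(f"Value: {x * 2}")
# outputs Value: 178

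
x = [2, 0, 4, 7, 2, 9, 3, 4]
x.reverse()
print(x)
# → [4, 3, 9, 2, 7, 4, 0, 2]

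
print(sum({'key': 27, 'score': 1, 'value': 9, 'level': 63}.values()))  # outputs 100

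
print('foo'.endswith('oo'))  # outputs True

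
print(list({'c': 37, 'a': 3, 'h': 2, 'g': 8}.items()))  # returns [('c', 37), ('a', 3), ('h', 2), ('g', 8)]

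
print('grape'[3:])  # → pe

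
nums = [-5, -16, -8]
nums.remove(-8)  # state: [-5, -16]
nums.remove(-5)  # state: [-16]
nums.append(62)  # [-16, 62]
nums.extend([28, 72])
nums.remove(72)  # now [-16, 62, 28]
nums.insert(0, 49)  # [49, -16, 62, 28]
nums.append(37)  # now [49, -16, 62, 28, 37]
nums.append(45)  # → [49, -16, 62, 28, 37, 45]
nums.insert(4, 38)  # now [49, -16, 62, 28, 38, 37, 45]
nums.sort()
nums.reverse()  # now [62, 49, 45, 38, 37, 28, -16]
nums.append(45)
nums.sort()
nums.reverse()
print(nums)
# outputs [62, 49, 45, 45, 38, 37, 28, -16]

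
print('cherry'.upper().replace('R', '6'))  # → CHE66Y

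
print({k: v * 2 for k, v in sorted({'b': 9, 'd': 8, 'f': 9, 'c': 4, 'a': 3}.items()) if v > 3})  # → {'b': 18, 'c': 8, 'd': 16, 'f': 18}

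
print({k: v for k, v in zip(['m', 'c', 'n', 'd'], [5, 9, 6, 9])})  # {'m': 5, 'c': 9, 'n': 6, 'd': 9}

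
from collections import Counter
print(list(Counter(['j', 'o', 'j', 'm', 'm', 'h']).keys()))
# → ['j', 'o', 'm', 'h']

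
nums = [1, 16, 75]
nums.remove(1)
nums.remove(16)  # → [75]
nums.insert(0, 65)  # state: [65, 75]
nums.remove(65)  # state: [75]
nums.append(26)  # [75, 26]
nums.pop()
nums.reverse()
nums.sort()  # [75]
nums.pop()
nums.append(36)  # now [36]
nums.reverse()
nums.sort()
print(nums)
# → [36]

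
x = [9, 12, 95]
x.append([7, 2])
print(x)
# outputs [9, 12, 95, [7, 2]]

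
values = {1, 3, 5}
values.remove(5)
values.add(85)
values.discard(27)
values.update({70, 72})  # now {1, 3, 70, 72, 85}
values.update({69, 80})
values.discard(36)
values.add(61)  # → {1, 3, 61, 69, 70, 72, 80, 85}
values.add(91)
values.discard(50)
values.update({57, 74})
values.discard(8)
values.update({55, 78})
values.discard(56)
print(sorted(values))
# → [1, 3, 55, 57, 61, 69, 70, 72, 74, 78, 80, 85, 91]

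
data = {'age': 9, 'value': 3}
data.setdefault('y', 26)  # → 26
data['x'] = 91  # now {'age': 9, 'value': 3, 'y': 26, 'x': 91}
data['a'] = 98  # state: {'age': 9, 'value': 3, 'y': 26, 'x': 91, 'a': 98}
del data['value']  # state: {'age': 9, 'y': 26, 'x': 91, 'a': 98}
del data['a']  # {'age': 9, 'y': 26, 'x': 91}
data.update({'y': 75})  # {'age': 9, 'y': 75, 'x': 91}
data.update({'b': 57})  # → {'age': 9, 'y': 75, 'x': 91, 'b': 57}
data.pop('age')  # 9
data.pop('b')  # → 57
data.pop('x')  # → 91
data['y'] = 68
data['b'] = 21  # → {'y': 68, 'b': 21}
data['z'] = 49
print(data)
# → {'y': 68, 'b': 21, 'z': 49}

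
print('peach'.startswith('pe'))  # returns True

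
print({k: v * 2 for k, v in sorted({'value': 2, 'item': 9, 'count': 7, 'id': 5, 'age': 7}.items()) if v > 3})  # {'age': 14, 'count': 14, 'id': 10, 'item': 18}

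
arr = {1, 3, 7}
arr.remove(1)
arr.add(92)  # {3, 7, 92}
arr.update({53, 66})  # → {3, 7, 53, 66, 92}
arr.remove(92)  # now {3, 7, 53, 66}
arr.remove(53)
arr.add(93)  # {3, 7, 66, 93}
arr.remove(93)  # {3, 7, 66}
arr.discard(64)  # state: {3, 7, 66}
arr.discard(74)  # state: {3, 7, 66}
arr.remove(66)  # {3, 7}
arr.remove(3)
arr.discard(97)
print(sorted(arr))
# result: [7]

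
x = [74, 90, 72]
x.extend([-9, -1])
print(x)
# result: [74, 90, 72, -9, -1]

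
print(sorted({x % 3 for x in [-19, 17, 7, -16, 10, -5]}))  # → [1, 2]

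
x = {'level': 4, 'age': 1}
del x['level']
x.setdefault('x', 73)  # 73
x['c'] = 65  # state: {'age': 1, 'x': 73, 'c': 65}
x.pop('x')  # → 73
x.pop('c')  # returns 65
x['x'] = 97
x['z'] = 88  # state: {'age': 1, 'x': 97, 'z': 88}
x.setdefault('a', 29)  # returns 29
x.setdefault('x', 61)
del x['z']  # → {'age': 1, 'x': 97, 'a': 29}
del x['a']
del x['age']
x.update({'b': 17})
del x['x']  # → {'b': 17}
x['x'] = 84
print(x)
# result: {'b': 17, 'x': 84}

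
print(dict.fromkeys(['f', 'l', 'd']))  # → {'f': None, 'l': None, 'd': None}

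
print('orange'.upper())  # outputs ORANGE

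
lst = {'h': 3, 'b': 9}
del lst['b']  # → {'h': 3}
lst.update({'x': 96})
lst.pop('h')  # 3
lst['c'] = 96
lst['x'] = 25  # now {'x': 25, 'c': 96}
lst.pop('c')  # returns 96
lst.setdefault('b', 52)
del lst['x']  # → {'b': 52}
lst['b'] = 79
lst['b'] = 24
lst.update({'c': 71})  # {'b': 24, 'c': 71}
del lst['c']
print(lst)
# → {'b': 24}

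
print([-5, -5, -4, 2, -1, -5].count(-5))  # 3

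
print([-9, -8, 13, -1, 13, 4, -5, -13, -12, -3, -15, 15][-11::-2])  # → [-8]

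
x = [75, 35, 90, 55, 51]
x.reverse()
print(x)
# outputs [51, 55, 90, 35, 75]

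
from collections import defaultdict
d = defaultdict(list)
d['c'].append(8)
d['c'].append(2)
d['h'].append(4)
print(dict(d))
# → {'c': [8, 2], 'h': [4]}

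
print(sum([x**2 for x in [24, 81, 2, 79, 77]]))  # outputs 19311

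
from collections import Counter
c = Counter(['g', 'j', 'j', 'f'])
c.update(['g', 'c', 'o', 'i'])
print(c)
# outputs Counter({'g': 2, 'j': 2, 'f': 1, 'c': 1, 'o': 1, 'i': 1})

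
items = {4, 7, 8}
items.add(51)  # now {4, 7, 8, 51}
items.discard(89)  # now {4, 7, 8, 51}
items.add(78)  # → {4, 7, 8, 51, 78}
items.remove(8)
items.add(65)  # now {4, 7, 51, 65, 78}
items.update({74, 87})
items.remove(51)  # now {4, 7, 65, 74, 78, 87}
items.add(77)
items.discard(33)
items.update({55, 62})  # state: {4, 7, 55, 62, 65, 74, 77, 78, 87}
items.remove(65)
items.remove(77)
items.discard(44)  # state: {4, 7, 55, 62, 74, 78, 87}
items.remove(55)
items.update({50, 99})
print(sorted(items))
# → [4, 7, 50, 62, 74, 78, 87, 99]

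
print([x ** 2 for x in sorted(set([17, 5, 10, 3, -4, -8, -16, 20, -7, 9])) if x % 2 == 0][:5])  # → [256, 64, 16, 100, 400]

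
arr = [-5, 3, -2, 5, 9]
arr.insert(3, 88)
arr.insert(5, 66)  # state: [-5, 3, -2, 88, 5, 66, 9]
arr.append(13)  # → [-5, 3, -2, 88, 5, 66, 9, 13]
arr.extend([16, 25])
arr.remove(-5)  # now [3, -2, 88, 5, 66, 9, 13, 16, 25]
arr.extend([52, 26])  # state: [3, -2, 88, 5, 66, 9, 13, 16, 25, 52, 26]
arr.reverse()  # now [26, 52, 25, 16, 13, 9, 66, 5, 88, -2, 3]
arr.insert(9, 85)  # [26, 52, 25, 16, 13, 9, 66, 5, 88, 85, -2, 3]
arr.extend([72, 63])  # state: [26, 52, 25, 16, 13, 9, 66, 5, 88, 85, -2, 3, 72, 63]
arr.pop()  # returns 63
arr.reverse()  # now [72, 3, -2, 85, 88, 5, 66, 9, 13, 16, 25, 52, 26]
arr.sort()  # [-2, 3, 5, 9, 13, 16, 25, 26, 52, 66, 72, 85, 88]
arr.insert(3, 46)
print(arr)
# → [-2, 3, 5, 46, 9, 13, 16, 25, 26, 52, 66, 72, 85, 88]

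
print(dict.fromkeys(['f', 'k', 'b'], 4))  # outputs {'f': 4, 'k': 4, 'b': 4}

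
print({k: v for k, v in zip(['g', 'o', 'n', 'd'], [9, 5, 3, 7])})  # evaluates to {'g': 9, 'o': 5, 'n': 3, 'd': 7}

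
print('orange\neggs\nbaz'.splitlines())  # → ['orange', 'eggs', 'baz']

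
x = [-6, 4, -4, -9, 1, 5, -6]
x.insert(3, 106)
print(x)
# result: [-6, 4, -4, 106, -9, 1, 5, -6]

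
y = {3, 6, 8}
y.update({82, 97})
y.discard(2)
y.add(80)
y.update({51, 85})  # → {3, 6, 8, 51, 80, 82, 85, 97}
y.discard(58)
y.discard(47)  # {3, 6, 8, 51, 80, 82, 85, 97}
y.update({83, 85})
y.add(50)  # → {3, 6, 8, 50, 51, 80, 82, 83, 85, 97}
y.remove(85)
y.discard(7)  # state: {3, 6, 8, 50, 51, 80, 82, 83, 97}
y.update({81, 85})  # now {3, 6, 8, 50, 51, 80, 81, 82, 83, 85, 97}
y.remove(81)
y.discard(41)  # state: {3, 6, 8, 50, 51, 80, 82, 83, 85, 97}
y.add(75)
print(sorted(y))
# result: [3, 6, 8, 50, 51, 75, 80, 82, 83, 85, 97]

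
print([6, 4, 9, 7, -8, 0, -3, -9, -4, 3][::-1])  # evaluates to [3, -4, -9, -3, 0, -8, 7, 9, 4, 6]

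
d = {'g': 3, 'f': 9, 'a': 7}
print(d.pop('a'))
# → 7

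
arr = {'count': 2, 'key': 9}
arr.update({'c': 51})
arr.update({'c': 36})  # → {'count': 2, 'key': 9, 'c': 36}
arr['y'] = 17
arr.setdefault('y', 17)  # 17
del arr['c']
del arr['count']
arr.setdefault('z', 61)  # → 61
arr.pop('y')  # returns 17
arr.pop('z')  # 61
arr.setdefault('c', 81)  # 81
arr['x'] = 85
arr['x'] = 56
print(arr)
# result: {'key': 9, 'c': 81, 'x': 56}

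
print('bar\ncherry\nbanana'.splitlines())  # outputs ['bar', 'cherry', 'banana']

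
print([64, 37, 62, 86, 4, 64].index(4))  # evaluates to 4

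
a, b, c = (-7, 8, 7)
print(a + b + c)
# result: 8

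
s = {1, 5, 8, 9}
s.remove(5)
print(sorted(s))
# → [1, 8, 9]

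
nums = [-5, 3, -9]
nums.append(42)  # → [-5, 3, -9, 42]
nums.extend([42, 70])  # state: [-5, 3, -9, 42, 42, 70]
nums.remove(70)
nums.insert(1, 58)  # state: [-5, 58, 3, -9, 42, 42]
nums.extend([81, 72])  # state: [-5, 58, 3, -9, 42, 42, 81, 72]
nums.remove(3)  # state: [-5, 58, -9, 42, 42, 81, 72]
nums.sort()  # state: [-9, -5, 42, 42, 58, 72, 81]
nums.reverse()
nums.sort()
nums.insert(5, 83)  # [-9, -5, 42, 42, 58, 83, 72, 81]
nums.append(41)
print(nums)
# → [-9, -5, 42, 42, 58, 83, 72, 81, 41]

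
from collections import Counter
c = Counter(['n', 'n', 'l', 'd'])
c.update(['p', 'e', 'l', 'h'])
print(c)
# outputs Counter({'n': 2, 'l': 2, 'd': 1, 'p': 1, 'e': 1, 'h': 1})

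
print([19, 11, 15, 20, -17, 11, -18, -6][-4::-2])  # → [-17, 15, 19]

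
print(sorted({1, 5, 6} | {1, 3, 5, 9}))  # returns [1, 3, 5, 6, 9]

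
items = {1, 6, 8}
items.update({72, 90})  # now {1, 6, 8, 72, 90}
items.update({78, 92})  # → {1, 6, 8, 72, 78, 90, 92}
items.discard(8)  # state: {1, 6, 72, 78, 90, 92}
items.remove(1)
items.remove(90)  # {6, 72, 78, 92}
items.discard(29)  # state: {6, 72, 78, 92}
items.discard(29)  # {6, 72, 78, 92}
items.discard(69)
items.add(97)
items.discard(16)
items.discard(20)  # {6, 72, 78, 92, 97}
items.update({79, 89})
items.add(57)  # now {6, 57, 72, 78, 79, 89, 92, 97}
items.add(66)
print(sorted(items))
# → [6, 57, 66, 72, 78, 79, 89, 92, 97]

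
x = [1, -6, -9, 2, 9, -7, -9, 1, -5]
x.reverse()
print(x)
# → [-5, 1, -9, -7, 9, 2, -9, -6, 1]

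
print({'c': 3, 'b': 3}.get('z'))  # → None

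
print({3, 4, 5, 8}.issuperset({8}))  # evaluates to True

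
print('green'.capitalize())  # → Green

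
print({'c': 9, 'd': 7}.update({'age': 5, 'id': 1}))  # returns None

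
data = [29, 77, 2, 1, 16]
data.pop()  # 16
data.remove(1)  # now [29, 77, 2]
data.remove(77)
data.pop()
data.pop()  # 29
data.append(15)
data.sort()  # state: [15]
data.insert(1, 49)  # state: [15, 49]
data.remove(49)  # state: [15]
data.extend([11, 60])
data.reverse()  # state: [60, 11, 15]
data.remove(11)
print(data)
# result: [60, 15]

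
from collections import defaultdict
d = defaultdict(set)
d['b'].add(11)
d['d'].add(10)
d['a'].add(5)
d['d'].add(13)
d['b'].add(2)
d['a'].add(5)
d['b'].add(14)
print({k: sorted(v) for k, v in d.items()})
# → {'b': [2, 11, 14], 'd': [10, 13], 'a': [5]}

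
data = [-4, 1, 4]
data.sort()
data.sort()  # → [-4, 1, 4]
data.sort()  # [-4, 1, 4]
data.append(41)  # [-4, 1, 4, 41]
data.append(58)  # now [-4, 1, 4, 41, 58]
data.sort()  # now [-4, 1, 4, 41, 58]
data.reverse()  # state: [58, 41, 4, 1, -4]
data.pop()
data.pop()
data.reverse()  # [4, 41, 58]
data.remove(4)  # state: [41, 58]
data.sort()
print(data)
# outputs [41, 58]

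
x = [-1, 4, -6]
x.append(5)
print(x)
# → [-1, 4, -6, 5]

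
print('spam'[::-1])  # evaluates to maps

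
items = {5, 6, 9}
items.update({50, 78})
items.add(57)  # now {5, 6, 9, 50, 57, 78}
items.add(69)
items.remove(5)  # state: {6, 9, 50, 57, 69, 78}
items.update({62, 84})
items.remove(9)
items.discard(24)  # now {6, 50, 57, 62, 69, 78, 84}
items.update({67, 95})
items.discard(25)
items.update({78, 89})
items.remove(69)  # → {6, 50, 57, 62, 67, 78, 84, 89, 95}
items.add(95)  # {6, 50, 57, 62, 67, 78, 84, 89, 95}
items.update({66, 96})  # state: {6, 50, 57, 62, 66, 67, 78, 84, 89, 95, 96}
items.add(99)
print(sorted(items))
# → [6, 50, 57, 62, 66, 67, 78, 84, 89, 95, 96, 99]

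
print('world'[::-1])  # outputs dlrow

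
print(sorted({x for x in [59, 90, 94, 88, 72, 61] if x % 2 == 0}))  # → [72, 88, 90, 94]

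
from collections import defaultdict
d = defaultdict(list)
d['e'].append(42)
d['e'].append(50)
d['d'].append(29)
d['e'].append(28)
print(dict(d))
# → {'e': [42, 50, 28], 'd': [29]}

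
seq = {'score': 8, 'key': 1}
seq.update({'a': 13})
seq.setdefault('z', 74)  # 74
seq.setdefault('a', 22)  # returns 13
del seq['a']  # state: {'score': 8, 'key': 1, 'z': 74}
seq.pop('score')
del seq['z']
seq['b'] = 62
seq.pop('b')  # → 62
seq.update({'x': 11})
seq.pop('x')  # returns 11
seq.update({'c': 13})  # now {'key': 1, 'c': 13}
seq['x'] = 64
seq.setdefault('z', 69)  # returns 69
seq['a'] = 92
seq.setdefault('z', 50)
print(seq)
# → {'key': 1, 'c': 13, 'x': 64, 'z': 69, 'a': 92}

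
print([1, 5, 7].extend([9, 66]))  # None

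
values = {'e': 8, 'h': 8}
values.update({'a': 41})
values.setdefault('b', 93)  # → 93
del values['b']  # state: {'e': 8, 'h': 8, 'a': 41}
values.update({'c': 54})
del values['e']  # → {'h': 8, 'a': 41, 'c': 54}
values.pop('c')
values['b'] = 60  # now {'h': 8, 'a': 41, 'b': 60}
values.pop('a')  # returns 41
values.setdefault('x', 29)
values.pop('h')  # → 8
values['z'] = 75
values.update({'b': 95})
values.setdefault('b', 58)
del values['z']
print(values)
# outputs {'b': 95, 'x': 29}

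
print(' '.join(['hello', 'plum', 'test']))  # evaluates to hello plum test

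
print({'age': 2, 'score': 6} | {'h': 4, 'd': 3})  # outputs {'age': 2, 'score': 6, 'h': 4, 'd': 3}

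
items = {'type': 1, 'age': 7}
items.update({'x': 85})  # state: {'type': 1, 'age': 7, 'x': 85}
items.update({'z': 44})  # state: {'type': 1, 'age': 7, 'x': 85, 'z': 44}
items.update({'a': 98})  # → {'type': 1, 'age': 7, 'x': 85, 'z': 44, 'a': 98}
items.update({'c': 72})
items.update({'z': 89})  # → {'type': 1, 'age': 7, 'x': 85, 'z': 89, 'a': 98, 'c': 72}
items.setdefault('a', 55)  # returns 98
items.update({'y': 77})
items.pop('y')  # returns 77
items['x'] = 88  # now {'type': 1, 'age': 7, 'x': 88, 'z': 89, 'a': 98, 'c': 72}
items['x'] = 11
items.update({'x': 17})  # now {'type': 1, 'age': 7, 'x': 17, 'z': 89, 'a': 98, 'c': 72}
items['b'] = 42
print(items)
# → {'type': 1, 'age': 7, 'x': 17, 'z': 89, 'a': 98, 'c': 72, 'b': 42}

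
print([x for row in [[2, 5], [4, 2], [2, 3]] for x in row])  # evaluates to [2, 5, 4, 2, 2, 3]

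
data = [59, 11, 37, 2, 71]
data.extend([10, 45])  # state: [59, 11, 37, 2, 71, 10, 45]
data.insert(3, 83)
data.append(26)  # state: [59, 11, 37, 83, 2, 71, 10, 45, 26]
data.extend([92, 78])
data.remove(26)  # [59, 11, 37, 83, 2, 71, 10, 45, 92, 78]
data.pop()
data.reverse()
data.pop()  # 59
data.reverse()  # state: [11, 37, 83, 2, 71, 10, 45, 92]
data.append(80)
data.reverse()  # [80, 92, 45, 10, 71, 2, 83, 37, 11]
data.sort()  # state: [2, 10, 11, 37, 45, 71, 80, 83, 92]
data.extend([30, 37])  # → [2, 10, 11, 37, 45, 71, 80, 83, 92, 30, 37]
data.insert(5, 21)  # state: [2, 10, 11, 37, 45, 21, 71, 80, 83, 92, 30, 37]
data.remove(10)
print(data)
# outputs [2, 11, 37, 45, 21, 71, 80, 83, 92, 30, 37]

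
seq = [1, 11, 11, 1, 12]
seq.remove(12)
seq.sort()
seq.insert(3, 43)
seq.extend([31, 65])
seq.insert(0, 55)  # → [55, 1, 1, 11, 43, 11, 31, 65]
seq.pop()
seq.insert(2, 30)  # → [55, 1, 30, 1, 11, 43, 11, 31]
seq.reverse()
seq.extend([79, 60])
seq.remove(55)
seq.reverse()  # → [60, 79, 1, 30, 1, 11, 43, 11, 31]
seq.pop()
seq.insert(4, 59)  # [60, 79, 1, 30, 59, 1, 11, 43, 11]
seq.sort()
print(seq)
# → [1, 1, 11, 11, 30, 43, 59, 60, 79]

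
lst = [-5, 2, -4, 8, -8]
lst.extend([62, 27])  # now [-5, 2, -4, 8, -8, 62, 27]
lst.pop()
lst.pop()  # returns 62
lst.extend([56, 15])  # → [-5, 2, -4, 8, -8, 56, 15]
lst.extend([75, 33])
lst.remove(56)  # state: [-5, 2, -4, 8, -8, 15, 75, 33]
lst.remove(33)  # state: [-5, 2, -4, 8, -8, 15, 75]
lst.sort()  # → [-8, -5, -4, 2, 8, 15, 75]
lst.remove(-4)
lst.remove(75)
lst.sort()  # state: [-8, -5, 2, 8, 15]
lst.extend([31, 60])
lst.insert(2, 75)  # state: [-8, -5, 75, 2, 8, 15, 31, 60]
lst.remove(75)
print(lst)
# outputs [-8, -5, 2, 8, 15, 31, 60]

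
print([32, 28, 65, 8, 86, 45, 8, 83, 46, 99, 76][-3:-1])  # [46, 99]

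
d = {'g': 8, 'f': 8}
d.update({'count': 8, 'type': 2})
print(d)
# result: {'g': 8, 'f': 8, 'count': 8, 'type': 2}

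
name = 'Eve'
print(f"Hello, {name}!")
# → Hello, Eve!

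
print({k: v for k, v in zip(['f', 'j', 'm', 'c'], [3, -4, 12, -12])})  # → {'f': 3, 'j': -4, 'm': 12, 'c': -12}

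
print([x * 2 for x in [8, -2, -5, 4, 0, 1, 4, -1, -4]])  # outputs [16, -4, -10, 8, 0, 2, 8, -2, -8]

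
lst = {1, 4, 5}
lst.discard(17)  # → {1, 4, 5}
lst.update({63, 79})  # {1, 4, 5, 63, 79}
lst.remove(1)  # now {4, 5, 63, 79}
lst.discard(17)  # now {4, 5, 63, 79}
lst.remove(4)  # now {5, 63, 79}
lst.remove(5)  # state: {63, 79}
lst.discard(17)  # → {63, 79}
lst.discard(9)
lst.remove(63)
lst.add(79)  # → {79}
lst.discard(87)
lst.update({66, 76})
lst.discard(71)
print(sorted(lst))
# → [66, 76, 79]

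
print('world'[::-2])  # drw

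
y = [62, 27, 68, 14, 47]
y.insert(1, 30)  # [62, 30, 27, 68, 14, 47]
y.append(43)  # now [62, 30, 27, 68, 14, 47, 43]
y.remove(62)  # [30, 27, 68, 14, 47, 43]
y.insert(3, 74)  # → [30, 27, 68, 74, 14, 47, 43]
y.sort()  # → [14, 27, 30, 43, 47, 68, 74]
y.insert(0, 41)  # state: [41, 14, 27, 30, 43, 47, 68, 74]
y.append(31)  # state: [41, 14, 27, 30, 43, 47, 68, 74, 31]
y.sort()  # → [14, 27, 30, 31, 41, 43, 47, 68, 74]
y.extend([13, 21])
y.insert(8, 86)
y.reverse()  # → [21, 13, 74, 86, 68, 47, 43, 41, 31, 30, 27, 14]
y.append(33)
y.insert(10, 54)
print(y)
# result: [21, 13, 74, 86, 68, 47, 43, 41, 31, 30, 54, 27, 14, 33]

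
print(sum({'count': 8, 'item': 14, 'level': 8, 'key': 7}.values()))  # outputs 37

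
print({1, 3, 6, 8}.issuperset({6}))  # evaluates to True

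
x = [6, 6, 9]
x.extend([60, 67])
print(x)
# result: [6, 6, 9, 60, 67]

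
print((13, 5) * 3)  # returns (13, 5, 13, 5, 13, 5)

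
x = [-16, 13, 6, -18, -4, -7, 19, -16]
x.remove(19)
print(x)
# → [-16, 13, 6, -18, -4, -7, -16]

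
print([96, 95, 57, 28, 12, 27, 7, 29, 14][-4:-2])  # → [27, 7]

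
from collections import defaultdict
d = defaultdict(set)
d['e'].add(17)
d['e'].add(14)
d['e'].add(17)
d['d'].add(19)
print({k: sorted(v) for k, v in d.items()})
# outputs {'e': [14, 17], 'd': [19]}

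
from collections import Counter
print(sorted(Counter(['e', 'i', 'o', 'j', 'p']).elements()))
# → ['e', 'i', 'j', 'o', 'p']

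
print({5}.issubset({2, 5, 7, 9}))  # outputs True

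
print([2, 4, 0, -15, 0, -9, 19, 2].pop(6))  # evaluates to 19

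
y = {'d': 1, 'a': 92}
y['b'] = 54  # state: {'d': 1, 'a': 92, 'b': 54}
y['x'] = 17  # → {'d': 1, 'a': 92, 'b': 54, 'x': 17}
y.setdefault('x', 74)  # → 17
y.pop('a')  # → 92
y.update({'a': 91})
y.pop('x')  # 17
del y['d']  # {'b': 54, 'a': 91}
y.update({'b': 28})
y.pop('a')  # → 91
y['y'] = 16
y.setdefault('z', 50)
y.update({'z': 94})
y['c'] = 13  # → {'b': 28, 'y': 16, 'z': 94, 'c': 13}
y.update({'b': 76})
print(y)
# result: {'b': 76, 'y': 16, 'z': 94, 'c': 13}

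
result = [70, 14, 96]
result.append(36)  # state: [70, 14, 96, 36]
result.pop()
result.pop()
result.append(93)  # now [70, 14, 93]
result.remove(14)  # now [70, 93]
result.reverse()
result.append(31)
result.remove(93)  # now [70, 31]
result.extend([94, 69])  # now [70, 31, 94, 69]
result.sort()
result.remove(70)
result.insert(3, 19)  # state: [31, 69, 94, 19]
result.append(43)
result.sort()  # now [19, 31, 43, 69, 94]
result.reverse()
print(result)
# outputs [94, 69, 43, 31, 19]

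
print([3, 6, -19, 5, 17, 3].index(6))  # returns 1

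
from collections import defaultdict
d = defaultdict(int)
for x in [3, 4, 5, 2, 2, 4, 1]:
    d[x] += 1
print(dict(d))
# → {3: 1, 4: 2, 5: 1, 2: 2, 1: 1}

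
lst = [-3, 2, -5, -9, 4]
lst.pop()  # 4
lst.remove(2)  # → [-3, -5, -9]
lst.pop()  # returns -9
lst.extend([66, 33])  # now [-3, -5, 66, 33]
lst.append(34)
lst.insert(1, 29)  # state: [-3, 29, -5, 66, 33, 34]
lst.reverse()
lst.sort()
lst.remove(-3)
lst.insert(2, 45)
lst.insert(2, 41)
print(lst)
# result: [-5, 29, 41, 45, 33, 34, 66]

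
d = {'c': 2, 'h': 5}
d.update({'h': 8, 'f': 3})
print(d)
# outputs {'c': 2, 'h': 8, 'f': 3}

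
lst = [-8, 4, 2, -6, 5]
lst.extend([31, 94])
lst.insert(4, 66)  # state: [-8, 4, 2, -6, 66, 5, 31, 94]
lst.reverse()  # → [94, 31, 5, 66, -6, 2, 4, -8]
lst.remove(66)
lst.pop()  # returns -8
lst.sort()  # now [-6, 2, 4, 5, 31, 94]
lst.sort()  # [-6, 2, 4, 5, 31, 94]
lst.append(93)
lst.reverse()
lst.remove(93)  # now [94, 31, 5, 4, 2, -6]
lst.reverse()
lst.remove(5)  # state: [-6, 2, 4, 31, 94]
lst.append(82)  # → [-6, 2, 4, 31, 94, 82]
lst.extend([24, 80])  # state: [-6, 2, 4, 31, 94, 82, 24, 80]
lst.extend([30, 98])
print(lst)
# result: [-6, 2, 4, 31, 94, 82, 24, 80, 30, 98]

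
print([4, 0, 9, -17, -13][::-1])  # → [-13, -17, 9, 0, 4]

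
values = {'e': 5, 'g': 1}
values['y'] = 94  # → {'e': 5, 'g': 1, 'y': 94}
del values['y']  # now {'e': 5, 'g': 1}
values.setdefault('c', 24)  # 24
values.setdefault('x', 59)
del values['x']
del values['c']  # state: {'e': 5, 'g': 1}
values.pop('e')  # 5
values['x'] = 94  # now {'g': 1, 'x': 94}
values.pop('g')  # 1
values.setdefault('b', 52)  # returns 52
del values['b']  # {'x': 94}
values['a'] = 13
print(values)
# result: {'x': 94, 'a': 13}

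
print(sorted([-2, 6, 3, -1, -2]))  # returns [-2, -2, -1, 3, 6]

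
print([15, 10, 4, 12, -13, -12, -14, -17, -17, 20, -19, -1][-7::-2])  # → [-12, 12, 10]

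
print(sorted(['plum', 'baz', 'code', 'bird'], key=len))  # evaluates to ['baz', 'plum', 'code', 'bird']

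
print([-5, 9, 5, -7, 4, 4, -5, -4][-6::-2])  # [5, -5]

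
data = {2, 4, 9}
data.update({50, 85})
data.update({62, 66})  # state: {2, 4, 9, 50, 62, 66, 85}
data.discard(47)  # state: {2, 4, 9, 50, 62, 66, 85}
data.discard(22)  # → {2, 4, 9, 50, 62, 66, 85}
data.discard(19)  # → {2, 4, 9, 50, 62, 66, 85}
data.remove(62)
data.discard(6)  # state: {2, 4, 9, 50, 66, 85}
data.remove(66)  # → {2, 4, 9, 50, 85}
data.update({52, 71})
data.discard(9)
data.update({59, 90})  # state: {2, 4, 50, 52, 59, 71, 85, 90}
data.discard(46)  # {2, 4, 50, 52, 59, 71, 85, 90}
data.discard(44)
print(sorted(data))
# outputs [2, 4, 50, 52, 59, 71, 85, 90]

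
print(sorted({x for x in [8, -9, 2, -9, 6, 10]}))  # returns [-9, 2, 6, 8, 10]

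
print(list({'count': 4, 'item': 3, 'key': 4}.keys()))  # ['count', 'item', 'key']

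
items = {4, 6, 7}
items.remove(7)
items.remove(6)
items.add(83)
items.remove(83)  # {4}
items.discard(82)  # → {4}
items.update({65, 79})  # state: {4, 65, 79}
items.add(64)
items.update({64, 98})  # {4, 64, 65, 79, 98}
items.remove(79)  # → {4, 64, 65, 98}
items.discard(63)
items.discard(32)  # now {4, 64, 65, 98}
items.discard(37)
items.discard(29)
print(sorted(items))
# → [4, 64, 65, 98]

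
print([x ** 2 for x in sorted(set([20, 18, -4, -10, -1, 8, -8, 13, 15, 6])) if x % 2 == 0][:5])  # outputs [100, 64, 16, 36, 64]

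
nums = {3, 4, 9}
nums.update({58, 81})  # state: {3, 4, 9, 58, 81}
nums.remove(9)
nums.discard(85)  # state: {3, 4, 58, 81}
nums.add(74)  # {3, 4, 58, 74, 81}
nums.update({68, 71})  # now {3, 4, 58, 68, 71, 74, 81}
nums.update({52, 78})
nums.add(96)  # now {3, 4, 52, 58, 68, 71, 74, 78, 81, 96}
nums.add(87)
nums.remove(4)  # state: {3, 52, 58, 68, 71, 74, 78, 81, 87, 96}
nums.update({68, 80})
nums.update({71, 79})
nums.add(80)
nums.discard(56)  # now {3, 52, 58, 68, 71, 74, 78, 79, 80, 81, 87, 96}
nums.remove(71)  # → {3, 52, 58, 68, 74, 78, 79, 80, 81, 87, 96}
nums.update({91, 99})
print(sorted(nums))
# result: [3, 52, 58, 68, 74, 78, 79, 80, 81, 87, 91, 96, 99]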